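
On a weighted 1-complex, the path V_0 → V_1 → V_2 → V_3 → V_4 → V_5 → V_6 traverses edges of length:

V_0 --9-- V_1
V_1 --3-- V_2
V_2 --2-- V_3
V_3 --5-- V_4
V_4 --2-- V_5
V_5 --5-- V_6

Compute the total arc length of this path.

Arc length = 9 + 3 + 2 + 5 + 2 + 5 = 26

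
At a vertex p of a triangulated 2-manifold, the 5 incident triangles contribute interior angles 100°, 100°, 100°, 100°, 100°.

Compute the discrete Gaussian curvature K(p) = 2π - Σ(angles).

Sum of angles = 500°. K = 360° - 500° = -140° = -7π/9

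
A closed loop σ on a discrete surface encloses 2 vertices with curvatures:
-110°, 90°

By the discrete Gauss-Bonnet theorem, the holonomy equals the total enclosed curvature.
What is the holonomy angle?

Holonomy = total enclosed curvature = (-110°) + 90° = -20°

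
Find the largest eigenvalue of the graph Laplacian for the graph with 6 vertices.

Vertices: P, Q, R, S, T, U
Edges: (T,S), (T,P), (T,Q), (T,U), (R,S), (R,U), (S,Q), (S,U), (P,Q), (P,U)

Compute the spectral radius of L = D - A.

Degrees: deg(P) = 3, deg(Q) = 3, deg(R) = 2, deg(S) = 4, deg(T) = 4, deg(U) = 4.
L = D − A with rows/columns ordered (P, Q, R, S, T, U):
  [ 3, -1,  0,  0, -1, -1]
  [-1,  3,  0, -1, -1,  0]
  [ 0,  0,  2, -1,  0, -1]
  [ 0, -1, -1,  4, -1, -1]
  [-1, -1,  0, -1,  4, -1]
  [-1,  0, -1, -1, -1,  4]
Characteristic polynomial: det(λI − L) = λ(λ² − 7λ + 9)(λ² − 9λ + 19)(λ − 4).
Roots: λ = 0; (λ² − 7λ + 9) = 0 ⇒ λ = (7 ± √13)/2 ≈ 1.6972, 5.3028; (λ² − 9λ + 19) = 0 ⇒ λ = (9 ± √5)/2 ≈ 3.382, 5.618; (λ − 4) = 0 ⇒ λ = 4.
(Check: the roots sum (with multiplicity) to 20, matching trace L = Σdeg = 2·10 = 20.)
Laplacian eigenvalues: [0.0, 1.6972, 3.382, 4.0, 5.3028, 5.618]. Largest eigenvalue (spectral radius) = 5.618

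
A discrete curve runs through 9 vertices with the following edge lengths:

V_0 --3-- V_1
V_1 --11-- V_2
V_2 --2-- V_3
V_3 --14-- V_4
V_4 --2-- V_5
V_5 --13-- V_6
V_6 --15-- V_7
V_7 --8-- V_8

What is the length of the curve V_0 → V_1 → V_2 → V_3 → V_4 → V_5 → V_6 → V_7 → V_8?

Arc length = 3 + 11 + 2 + 14 + 2 + 13 + 15 + 8 = 68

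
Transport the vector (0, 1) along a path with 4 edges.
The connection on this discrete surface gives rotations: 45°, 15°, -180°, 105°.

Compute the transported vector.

Total rotation: 45° + 15° + (-180°) + 105° = -15°. Final vector: (0.2588, 0.9659)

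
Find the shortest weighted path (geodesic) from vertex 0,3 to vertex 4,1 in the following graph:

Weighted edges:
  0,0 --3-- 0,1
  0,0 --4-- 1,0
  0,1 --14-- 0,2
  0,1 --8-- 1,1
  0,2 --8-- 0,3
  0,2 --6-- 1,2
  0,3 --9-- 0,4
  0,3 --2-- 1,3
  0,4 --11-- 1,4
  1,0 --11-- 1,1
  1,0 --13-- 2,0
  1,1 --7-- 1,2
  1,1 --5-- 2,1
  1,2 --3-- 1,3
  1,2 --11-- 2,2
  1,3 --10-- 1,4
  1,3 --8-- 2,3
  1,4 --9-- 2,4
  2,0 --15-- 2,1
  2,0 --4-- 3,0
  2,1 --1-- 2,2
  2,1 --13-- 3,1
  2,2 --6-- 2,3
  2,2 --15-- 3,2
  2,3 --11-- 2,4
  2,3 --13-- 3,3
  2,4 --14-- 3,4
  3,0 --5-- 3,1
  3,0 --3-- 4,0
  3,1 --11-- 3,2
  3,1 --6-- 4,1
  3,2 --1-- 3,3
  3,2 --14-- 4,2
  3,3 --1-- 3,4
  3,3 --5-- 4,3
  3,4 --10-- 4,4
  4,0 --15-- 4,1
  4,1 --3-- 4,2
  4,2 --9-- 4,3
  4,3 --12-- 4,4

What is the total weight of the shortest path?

Shortest path: 0,3 → 1,3 → 1,2 → 1,1 → 2,1 → 3,1 → 4,1, total weight = 36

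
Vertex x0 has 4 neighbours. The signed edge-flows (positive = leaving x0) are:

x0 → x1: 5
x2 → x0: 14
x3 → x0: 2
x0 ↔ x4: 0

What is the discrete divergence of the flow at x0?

Divergence = sum of outgoing flows = 5 + (-14) + (-2) + 0 = -11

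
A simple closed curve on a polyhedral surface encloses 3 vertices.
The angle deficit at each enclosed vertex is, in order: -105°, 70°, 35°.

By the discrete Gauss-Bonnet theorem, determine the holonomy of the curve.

Holonomy = total enclosed curvature = (-105°) + 70° + 35° = 0°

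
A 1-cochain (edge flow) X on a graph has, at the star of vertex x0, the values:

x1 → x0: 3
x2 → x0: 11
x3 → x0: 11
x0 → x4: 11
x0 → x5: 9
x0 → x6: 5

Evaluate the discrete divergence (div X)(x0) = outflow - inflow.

Divergence = sum of outgoing flows = (-3) + (-11) + (-11) + 11 + 9 + 5 = 0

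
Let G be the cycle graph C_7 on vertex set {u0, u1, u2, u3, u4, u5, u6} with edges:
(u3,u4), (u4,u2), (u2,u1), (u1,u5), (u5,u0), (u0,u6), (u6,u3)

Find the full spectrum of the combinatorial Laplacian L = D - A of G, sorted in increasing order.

The cycle graph C_n has Laplacian eigenvalues λ_k = 2 − 2cos(2πk/n), k = 0, 1, …, n−1. Here n = 7:
k=0: 2 − 2cos(0) = 0.0; k=1: 2 − 2cos(2π/7) = 0.753; k=2: 2 − 2cos(4π/7) = 2.445; k=3: 2 − 2cos(6π/7) = 3.8019; k=4: 2 − 2cos(8π/7) = 3.8019; k=5: 2 − 2cos(10π/7) = 2.445; k=6: 2 − 2cos(12π/7) = 0.753.
Laplacian eigenvalues (increasing order): [0.0, 0.753, 0.753, 2.445, 2.445, 3.8019, 3.8019]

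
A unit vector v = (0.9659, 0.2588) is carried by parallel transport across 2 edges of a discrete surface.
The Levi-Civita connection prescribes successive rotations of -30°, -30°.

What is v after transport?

Total rotation: (-30°) + (-30°) = -60°. Final vector: (0.7071, -0.7071)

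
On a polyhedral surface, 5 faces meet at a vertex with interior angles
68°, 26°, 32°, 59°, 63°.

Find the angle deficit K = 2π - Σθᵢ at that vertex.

Sum of angles = 248°. K = 360° - 248° = 112° = 28π/45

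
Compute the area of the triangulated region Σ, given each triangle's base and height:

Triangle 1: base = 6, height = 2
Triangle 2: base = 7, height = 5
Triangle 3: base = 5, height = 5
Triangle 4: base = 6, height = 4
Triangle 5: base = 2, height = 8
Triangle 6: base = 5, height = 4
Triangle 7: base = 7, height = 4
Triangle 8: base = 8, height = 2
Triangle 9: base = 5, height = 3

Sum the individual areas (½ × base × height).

(1/2)×6×2 + (1/2)×7×5 + (1/2)×5×5 + (1/2)×6×4 + (1/2)×2×8 + (1/2)×5×4 + (1/2)×7×4 + (1/2)×8×2 + (1/2)×5×3 = 95.5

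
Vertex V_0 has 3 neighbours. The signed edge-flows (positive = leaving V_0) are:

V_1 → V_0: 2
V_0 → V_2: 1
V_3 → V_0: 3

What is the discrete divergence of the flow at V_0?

Divergence = sum of outgoing flows = (-2) + 1 + (-3) = -4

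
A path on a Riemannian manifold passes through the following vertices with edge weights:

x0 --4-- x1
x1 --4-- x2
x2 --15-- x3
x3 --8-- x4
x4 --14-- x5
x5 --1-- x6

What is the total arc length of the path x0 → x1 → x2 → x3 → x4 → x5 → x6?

Arc length = 4 + 4 + 15 + 8 + 14 + 1 = 46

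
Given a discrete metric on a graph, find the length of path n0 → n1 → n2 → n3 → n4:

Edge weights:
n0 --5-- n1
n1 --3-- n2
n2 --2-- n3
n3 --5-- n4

Arc length = 5 + 3 + 2 + 5 = 15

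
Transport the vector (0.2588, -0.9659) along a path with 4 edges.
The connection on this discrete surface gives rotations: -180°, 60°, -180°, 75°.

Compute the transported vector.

Total rotation: (-180°) + 60° + (-180°) + 75° = -225° ≡ 135° (mod 360°). Final vector: (0.5000, 0.8660)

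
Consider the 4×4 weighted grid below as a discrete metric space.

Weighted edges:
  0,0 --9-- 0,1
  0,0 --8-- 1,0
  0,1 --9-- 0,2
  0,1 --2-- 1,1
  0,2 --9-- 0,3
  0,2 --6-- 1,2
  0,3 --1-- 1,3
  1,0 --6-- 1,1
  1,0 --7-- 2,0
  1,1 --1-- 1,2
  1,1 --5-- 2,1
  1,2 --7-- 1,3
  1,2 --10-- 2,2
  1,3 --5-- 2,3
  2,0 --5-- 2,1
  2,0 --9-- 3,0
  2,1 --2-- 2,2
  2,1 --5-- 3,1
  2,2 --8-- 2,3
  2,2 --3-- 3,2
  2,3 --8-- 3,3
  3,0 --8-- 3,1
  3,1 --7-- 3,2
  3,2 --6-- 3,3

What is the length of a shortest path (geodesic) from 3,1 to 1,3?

Shortest path: 3,1 → 2,1 → 1,1 → 1,2 → 1,3, total weight = 18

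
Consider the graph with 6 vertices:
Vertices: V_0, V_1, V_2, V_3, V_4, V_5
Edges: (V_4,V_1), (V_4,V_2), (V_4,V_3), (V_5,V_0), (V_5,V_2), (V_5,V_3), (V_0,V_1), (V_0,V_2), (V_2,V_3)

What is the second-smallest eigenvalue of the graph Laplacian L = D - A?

Degrees: deg(V_0) = 3, deg(V_1) = 2, deg(V_2) = 4, deg(V_3) = 3, deg(V_4) = 3, deg(V_5) = 3.
L = D − A with rows/columns ordered (V_0, V_1, V_2, V_3, V_4, V_5):
  [ 3, -1, -1,  0,  0, -1]
  [-1,  2,  0,  0, -1,  0]
  [-1,  0,  4, -1, -1, -1]
  [ 0,  0, -1,  3, -1, -1]
  [ 0, -1, -1, -1,  3,  0]
  [-1,  0, -1, -1,  0,  3]
Characteristic polynomial: det(λI − L) = λ(λ² − 7λ + 9)(λ² − 7λ + 11)(λ − 4).
Roots: λ = 0; (λ² − 7λ + 9) = 0 ⇒ λ = (7 ± √13)/2 ≈ 1.6972, 5.3028; (λ² − 7λ + 11) = 0 ⇒ λ = (7 ± √5)/2 ≈ 2.382, 4.618; (λ − 4) = 0 ⇒ λ = 4.
(Check: the roots sum (with multiplicity) to 18, matching trace L = Σdeg = 2·9 = 18.)
Laplacian eigenvalues: [0.0, 1.6972, 2.382, 4.0, 4.618, 5.3028]. Algebraic connectivity (smallest non-zero eigenvalue) = 1.6972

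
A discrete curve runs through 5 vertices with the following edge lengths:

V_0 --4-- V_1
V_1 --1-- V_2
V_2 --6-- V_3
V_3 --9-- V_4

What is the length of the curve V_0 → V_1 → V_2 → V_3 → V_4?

Arc length = 4 + 1 + 6 + 9 = 20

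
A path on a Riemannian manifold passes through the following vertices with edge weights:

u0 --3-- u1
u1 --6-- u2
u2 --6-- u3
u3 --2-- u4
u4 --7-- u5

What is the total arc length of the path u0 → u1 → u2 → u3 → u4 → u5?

Arc length = 3 + 6 + 6 + 2 + 7 = 24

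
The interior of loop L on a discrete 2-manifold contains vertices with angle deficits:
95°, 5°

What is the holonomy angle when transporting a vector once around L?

Holonomy = total enclosed curvature = 95° + 5° = 100°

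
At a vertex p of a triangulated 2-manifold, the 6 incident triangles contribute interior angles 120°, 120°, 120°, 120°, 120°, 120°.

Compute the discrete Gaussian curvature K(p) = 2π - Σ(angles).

Sum of angles = 720°. K = 360° - 720° = -360° = -2π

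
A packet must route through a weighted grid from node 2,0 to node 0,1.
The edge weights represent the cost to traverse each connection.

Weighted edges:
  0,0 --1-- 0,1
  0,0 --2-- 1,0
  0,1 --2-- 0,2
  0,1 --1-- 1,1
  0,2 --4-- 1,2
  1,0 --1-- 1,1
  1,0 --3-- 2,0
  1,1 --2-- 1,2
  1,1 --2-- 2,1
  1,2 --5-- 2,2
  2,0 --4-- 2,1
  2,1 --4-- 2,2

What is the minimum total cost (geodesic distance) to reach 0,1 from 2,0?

Shortest path: 2,0 → 1,0 → 1,1 → 0,1, total weight = 5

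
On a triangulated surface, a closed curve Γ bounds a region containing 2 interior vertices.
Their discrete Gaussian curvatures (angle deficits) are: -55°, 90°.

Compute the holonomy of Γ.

Holonomy = total enclosed curvature = (-55°) + 90° = 35°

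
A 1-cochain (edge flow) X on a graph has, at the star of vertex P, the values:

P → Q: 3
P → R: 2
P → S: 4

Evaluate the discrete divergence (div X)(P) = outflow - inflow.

Divergence = sum of outgoing flows = 3 + 2 + 4 = 9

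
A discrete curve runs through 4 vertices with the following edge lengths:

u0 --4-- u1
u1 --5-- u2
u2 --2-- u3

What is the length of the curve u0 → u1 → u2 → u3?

Arc length = 4 + 5 + 2 = 11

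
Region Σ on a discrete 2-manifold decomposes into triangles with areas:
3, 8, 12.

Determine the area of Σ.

3 + 8 + 12 = 23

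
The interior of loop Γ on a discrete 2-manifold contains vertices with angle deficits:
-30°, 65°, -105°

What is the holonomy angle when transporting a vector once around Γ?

Holonomy = total enclosed curvature = (-30°) + 65° + (-105°) = -70°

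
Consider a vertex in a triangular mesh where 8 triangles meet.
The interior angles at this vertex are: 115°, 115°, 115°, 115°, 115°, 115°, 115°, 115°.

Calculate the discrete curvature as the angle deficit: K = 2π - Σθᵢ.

Sum of angles = 920°. K = 360° - 920° = -560° = -28π/9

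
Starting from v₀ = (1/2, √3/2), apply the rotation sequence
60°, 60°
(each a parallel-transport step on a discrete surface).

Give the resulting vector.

Total rotation: 60° + 60° = 120°. Final vector: (-1, 0)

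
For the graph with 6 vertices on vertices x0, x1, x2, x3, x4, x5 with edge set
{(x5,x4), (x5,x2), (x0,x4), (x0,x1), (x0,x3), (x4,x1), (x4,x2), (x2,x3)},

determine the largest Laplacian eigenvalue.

Degrees: deg(x0) = 3, deg(x1) = 2, deg(x2) = 3, deg(x3) = 2, deg(x4) = 4, deg(x5) = 2.
L = D − A with rows/columns ordered (x0, x1, x2, x3, x4, x5):
  [ 3, -1,  0, -1, -1,  0]
  [-1,  2,  0,  0, -1,  0]
  [ 0,  0,  3, -1, -1, -1]
  [-1,  0, -1,  2,  0,  0]
  [-1, -1, -1,  0,  4, -1]
  [ 0,  0, -1,  0, -1,  2]
Characteristic polynomial: det(λI − L) = λ(λ² − 5λ + 5)(λ² − 7λ + 9)(λ − 4).
Roots: λ = 0; (λ² − 5λ + 5) = 0 ⇒ λ = (5 ± √5)/2 ≈ 1.382, 3.618; (λ² − 7λ + 9) = 0 ⇒ λ = (7 ± √13)/2 ≈ 1.6972, 5.3028; (λ − 4) = 0 ⇒ λ = 4.
(Check: the roots sum (with multiplicity) to 16, matching trace L = Σdeg = 2·8 = 16.)
Laplacian eigenvalues: [0.0, 1.382, 1.6972, 3.618, 4.0, 5.3028]. Largest eigenvalue (spectral radius) = 5.3028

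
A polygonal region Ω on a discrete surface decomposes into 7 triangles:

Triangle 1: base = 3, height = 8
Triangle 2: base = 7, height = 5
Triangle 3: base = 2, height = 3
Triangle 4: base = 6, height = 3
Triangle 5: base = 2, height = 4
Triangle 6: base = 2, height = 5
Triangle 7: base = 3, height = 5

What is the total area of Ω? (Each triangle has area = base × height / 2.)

(1/2)×3×8 + (1/2)×7×5 + (1/2)×2×3 + (1/2)×6×3 + (1/2)×2×4 + (1/2)×2×5 + (1/2)×3×5 = 58.0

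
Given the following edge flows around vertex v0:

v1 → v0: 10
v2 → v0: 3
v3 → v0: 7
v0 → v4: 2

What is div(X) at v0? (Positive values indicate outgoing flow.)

Divergence = sum of outgoing flows = (-10) + (-3) + (-7) + 2 = -18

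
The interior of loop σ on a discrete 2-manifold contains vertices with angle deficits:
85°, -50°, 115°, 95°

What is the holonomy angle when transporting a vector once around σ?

Holonomy = total enclosed curvature = 85° + (-50°) + 115° + 95° = 245°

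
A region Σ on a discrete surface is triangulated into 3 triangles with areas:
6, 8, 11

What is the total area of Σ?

6 + 8 + 11 = 25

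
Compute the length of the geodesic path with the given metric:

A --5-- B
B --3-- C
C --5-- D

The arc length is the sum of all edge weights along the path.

Arc length = 5 + 3 + 5 = 13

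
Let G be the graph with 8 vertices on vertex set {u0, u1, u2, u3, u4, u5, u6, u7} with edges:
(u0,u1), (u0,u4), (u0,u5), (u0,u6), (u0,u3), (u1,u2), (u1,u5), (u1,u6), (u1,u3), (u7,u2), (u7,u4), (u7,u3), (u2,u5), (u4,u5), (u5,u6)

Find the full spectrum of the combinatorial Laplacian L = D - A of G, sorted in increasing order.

Degrees: deg(u0) = 5, deg(u1) = 5, deg(u2) = 3, deg(u3) = 3, deg(u4) = 3, deg(u5) = 5, deg(u6) = 3, deg(u7) = 3.
L = D − A with rows/columns ordered (u0, u1, u2, u3, u4, u5, u6, u7):
  [ 5, -1,  0, -1, -1, -1, -1,  0]
  [-1,  5, -1, -1,  0, -1, -1,  0]
  [ 0, -1,  3,  0,  0, -1,  0, -1]
  [-1, -1,  0,  3,  0,  0,  0, -1]
  [-1,  0,  0,  0,  3, -1,  0, -1]
  [-1, -1, -1,  0, -1,  5, -1,  0]
  [-1, -1,  0,  0,  0, -1,  3,  0]
  [ 0,  0, -1, -1, -1,  0,  0,  3]
Characteristic polynomial: det(λI − L) = λ(λ − 2)(λ² − 9λ + 17)²(λ − 4)(λ − 6).
Roots: λ = 0; (λ − 2) = 0 ⇒ λ = 2; (λ² − 9λ + 17) = 0 ⇒ λ = (9 ± √13)/2 ≈ 2.6972, 6.3028 (multiplicity 2); (λ − 4) = 0 ⇒ λ = 4; (λ − 6) = 0 ⇒ λ = 6.
(Check: the roots sum (with multiplicity) to 30, matching trace L = Σdeg = 2·15 = 30.)
Laplacian eigenvalues (increasing order): [0.0, 2.0, 2.6972, 2.6972, 4.0, 6.0, 6.3028, 6.3028]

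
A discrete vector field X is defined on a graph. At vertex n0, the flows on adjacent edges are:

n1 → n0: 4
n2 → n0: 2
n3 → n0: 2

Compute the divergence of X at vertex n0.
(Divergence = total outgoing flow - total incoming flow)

Divergence = sum of outgoing flows = (-4) + (-2) + (-2) = -8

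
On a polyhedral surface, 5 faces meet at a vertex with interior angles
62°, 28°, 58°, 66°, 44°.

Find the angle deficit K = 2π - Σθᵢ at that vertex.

Sum of angles = 258°. K = 360° - 258° = 102° = 17π/30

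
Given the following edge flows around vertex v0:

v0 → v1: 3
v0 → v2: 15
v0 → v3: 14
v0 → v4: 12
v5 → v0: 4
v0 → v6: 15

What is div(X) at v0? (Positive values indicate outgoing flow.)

Divergence = sum of outgoing flows = 3 + 15 + 14 + 12 + (-4) + 15 = 55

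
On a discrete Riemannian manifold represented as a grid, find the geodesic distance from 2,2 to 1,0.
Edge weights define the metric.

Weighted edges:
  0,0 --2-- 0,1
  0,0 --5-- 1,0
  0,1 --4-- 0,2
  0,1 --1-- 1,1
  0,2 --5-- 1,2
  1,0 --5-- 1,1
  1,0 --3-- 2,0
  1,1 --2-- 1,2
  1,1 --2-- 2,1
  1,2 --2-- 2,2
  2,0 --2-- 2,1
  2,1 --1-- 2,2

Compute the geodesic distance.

Shortest path: 2,2 → 2,1 → 2,0 → 1,0, total weight = 6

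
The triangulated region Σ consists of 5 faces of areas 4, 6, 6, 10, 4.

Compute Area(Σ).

4 + 6 + 6 + 10 + 4 = 30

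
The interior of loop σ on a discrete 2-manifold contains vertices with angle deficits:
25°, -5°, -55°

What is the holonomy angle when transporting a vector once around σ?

Holonomy = total enclosed curvature = 25° + (-5°) + (-55°) = -35°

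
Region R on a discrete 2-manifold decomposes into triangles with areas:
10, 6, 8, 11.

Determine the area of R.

10 + 6 + 8 + 11 = 35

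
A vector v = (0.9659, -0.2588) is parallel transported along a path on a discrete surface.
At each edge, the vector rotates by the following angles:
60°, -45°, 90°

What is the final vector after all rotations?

Total rotation: 60° + (-45°) + 90° = 105°. Final vector: (0, 1)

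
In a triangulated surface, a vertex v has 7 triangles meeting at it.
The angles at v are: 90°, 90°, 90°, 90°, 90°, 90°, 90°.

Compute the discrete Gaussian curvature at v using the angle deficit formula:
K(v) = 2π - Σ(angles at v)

Sum of angles = 630°. K = 360° - 630° = -270°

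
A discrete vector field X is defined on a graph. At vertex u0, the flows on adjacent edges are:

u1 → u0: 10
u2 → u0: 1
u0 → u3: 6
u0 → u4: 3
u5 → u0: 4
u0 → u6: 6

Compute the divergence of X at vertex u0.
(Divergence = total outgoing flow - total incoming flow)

Divergence = sum of outgoing flows = (-10) + (-1) + 6 + 3 + (-4) + 6 = 0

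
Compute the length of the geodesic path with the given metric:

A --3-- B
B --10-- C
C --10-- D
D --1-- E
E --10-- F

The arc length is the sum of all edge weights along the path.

Arc length = 3 + 10 + 10 + 1 + 10 = 34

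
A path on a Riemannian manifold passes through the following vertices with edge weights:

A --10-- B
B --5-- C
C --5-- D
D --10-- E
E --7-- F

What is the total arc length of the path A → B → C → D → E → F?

Arc length = 10 + 5 + 5 + 10 + 7 = 37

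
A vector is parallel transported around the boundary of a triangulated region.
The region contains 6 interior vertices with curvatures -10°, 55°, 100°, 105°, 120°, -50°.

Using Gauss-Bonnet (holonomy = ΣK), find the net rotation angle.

Holonomy = total enclosed curvature = (-10°) + 55° + 100° + 105° + 120° + (-50°) = 320°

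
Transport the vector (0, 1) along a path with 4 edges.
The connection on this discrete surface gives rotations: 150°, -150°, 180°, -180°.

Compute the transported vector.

Total rotation: 150° + (-150°) + 180° + (-180°) = 0°. Final vector: (0, 1)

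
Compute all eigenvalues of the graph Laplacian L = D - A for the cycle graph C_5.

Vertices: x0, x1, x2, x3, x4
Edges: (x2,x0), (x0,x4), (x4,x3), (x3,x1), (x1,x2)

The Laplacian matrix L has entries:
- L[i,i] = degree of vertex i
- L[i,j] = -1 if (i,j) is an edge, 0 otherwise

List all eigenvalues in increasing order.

The cycle graph C_n has Laplacian eigenvalues λ_k = 2 − 2cos(2πk/n), k = 0, 1, …, n−1. Here n = 5:
k=0: 2 − 2cos(0) = 0.0; k=1: 2 − 2cos(2π/5) = 1.382; k=2: 2 − 2cos(4π/5) = 3.618; k=3: 2 − 2cos(6π/5) = 3.618; k=4: 2 − 2cos(8π/5) = 1.382.
Laplacian eigenvalues (increasing order): [0.0, 1.382, 1.382, 3.618, 3.618]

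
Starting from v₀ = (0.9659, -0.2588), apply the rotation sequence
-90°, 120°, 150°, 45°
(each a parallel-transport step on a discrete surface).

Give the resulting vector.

Total rotation: (-90°) + 120° + 150° + 45° = 225° ≡ -135° (mod 360°). Final vector: (-0.8660, -0.5000)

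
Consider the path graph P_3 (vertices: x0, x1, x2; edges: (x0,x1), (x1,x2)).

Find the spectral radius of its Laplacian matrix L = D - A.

The path graph P_n has Laplacian eigenvalues λ_k = 2 − 2cos(kπ/n), k = 0, 1, …, n−1. Here n = 3:
k=0: 2 − 2cos(0) = 0.0; k=1: 2 − 2cos(π/3) = 1.0; k=2: 2 − 2cos(2π/3) = 3.0.
Laplacian eigenvalues: [0.0, 1.0, 3.0]. Largest eigenvalue (spectral radius) = 3.0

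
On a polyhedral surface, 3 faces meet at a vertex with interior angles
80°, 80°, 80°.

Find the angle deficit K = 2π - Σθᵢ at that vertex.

Sum of angles = 240°. K = 360° - 240° = 120° = 2π/3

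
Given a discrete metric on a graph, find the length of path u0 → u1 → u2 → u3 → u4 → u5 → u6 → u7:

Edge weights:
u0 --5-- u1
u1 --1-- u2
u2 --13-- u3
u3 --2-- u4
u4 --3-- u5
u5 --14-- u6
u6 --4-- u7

Arc length = 5 + 1 + 13 + 2 + 3 + 14 + 4 = 42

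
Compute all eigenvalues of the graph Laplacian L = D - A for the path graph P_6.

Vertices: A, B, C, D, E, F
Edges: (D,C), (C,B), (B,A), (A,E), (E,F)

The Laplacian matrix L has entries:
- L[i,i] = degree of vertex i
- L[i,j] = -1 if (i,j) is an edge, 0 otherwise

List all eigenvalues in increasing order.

The path graph P_n has Laplacian eigenvalues λ_k = 2 − 2cos(kπ/n), k = 0, 1, …, n−1. Here n = 6:
k=0: 2 − 2cos(0) = 0.0; k=1: 2 − 2cos(π/6) = 0.2679; k=2: 2 − 2cos(π/3) = 1.0; k=3: 2 − 2cos(π/2) = 2.0; k=4: 2 − 2cos(2π/3) = 3.0; k=5: 2 − 2cos(5π/6) = 3.7321.
Laplacian eigenvalues (increasing order): [0.0, 0.2679, 1.0, 2.0, 3.0, 3.7321]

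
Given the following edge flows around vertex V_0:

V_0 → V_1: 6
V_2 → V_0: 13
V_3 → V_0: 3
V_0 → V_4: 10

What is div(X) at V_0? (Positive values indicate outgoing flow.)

Divergence = sum of outgoing flows = 6 + (-13) + (-3) + 10 = 0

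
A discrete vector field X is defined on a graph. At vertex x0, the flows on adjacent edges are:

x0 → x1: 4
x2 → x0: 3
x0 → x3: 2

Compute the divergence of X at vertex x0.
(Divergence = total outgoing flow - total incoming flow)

Divergence = sum of outgoing flows = 4 + (-3) + 2 = 3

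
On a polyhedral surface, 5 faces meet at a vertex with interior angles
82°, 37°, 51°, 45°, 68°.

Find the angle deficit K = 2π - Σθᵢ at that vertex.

Sum of angles = 283°. K = 360° - 283° = 77° = 77π/180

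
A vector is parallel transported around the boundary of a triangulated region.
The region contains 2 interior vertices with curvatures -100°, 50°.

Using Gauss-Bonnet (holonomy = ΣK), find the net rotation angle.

Holonomy = total enclosed curvature = (-100°) + 50° = -50°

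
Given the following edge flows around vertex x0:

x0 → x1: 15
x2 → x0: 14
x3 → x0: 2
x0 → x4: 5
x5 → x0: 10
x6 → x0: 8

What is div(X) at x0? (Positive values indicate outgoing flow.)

Divergence = sum of outgoing flows = 15 + (-14) + (-2) + 5 + (-10) + (-8) = -14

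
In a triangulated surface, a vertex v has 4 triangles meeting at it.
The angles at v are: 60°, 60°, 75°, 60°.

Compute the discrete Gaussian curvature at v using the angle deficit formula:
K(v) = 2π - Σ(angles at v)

Sum of angles = 255°. K = 360° - 255° = 105°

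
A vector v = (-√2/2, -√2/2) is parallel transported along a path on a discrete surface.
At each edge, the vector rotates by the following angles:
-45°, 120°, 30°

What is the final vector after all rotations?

Total rotation: (-45°) + 120° + 30° = 105°. Final vector: (0.8660, -0.5000)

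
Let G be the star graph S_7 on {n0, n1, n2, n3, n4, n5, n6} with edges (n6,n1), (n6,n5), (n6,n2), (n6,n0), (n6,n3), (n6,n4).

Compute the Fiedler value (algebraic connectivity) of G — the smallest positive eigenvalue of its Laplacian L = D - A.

The star S_7 is the complete bipartite graph K_{1,6} (one hub of degree 6, 6 leaves of degree 1). The Laplacian spectrum of K_{p,q} is 0, p (multiplicity q−1), q (multiplicity p−1), p+q. With p = 1, q = 6: 0 once, 1 with multiplicity 5, and 7 once. (Check: trace L = sum of degrees = 12 = 5·1 + 7.)
Laplacian eigenvalues: [0.0, 1.0, 1.0, 1.0, 1.0, 1.0, 7.0]. Algebraic connectivity (smallest non-zero eigenvalue) = 1.0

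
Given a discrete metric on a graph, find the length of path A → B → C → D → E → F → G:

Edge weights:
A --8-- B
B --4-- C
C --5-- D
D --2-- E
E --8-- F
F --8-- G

Arc length = 8 + 4 + 5 + 2 + 8 + 8 = 35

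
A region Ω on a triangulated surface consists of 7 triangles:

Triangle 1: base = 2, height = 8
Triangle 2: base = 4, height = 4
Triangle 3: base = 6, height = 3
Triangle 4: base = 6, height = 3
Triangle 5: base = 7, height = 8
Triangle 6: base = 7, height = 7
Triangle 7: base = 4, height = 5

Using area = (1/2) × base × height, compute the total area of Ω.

(1/2)×2×8 + (1/2)×4×4 + (1/2)×6×3 + (1/2)×6×3 + (1/2)×7×8 + (1/2)×7×7 + (1/2)×4×5 = 96.5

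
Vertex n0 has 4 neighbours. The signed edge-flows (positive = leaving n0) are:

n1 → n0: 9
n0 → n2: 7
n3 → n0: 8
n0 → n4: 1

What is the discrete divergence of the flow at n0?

Divergence = sum of outgoing flows = (-9) + 7 + (-8) + 1 = -9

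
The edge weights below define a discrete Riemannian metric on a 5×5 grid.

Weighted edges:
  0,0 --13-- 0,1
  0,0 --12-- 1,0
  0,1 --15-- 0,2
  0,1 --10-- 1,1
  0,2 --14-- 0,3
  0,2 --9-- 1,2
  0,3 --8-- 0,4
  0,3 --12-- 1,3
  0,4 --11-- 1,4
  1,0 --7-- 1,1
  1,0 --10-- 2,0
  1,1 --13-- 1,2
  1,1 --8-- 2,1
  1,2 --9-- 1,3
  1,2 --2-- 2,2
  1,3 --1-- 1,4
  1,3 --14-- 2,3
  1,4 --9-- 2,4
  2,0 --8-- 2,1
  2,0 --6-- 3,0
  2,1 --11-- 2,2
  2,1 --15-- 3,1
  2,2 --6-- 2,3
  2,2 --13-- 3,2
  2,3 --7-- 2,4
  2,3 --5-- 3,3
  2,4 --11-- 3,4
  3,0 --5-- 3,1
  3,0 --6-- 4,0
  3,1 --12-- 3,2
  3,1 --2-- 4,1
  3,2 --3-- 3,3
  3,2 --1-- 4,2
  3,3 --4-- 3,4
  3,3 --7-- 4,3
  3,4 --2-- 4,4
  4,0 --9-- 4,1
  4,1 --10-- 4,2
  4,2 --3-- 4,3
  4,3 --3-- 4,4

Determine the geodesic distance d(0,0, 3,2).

Shortest path: 0,0 → 1,0 → 2,0 → 3,0 → 3,1 → 3,2, total weight = 45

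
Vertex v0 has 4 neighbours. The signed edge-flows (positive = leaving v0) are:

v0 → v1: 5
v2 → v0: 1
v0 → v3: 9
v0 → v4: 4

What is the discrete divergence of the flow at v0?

Divergence = sum of outgoing flows = 5 + (-1) + 9 + 4 = 17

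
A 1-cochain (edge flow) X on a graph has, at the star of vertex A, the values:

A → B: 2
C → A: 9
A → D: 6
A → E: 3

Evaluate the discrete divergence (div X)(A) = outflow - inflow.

Divergence = sum of outgoing flows = 2 + (-9) + 6 + 3 = 2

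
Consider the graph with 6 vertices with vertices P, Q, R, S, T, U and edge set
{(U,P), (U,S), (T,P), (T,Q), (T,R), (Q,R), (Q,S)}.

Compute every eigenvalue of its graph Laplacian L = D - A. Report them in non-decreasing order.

Degrees: deg(P) = 2, deg(Q) = 3, deg(R) = 2, deg(S) = 2, deg(T) = 3, deg(U) = 2.
L = D − A with rows/columns ordered (P, Q, R, S, T, U):
  [ 2,  0,  0,  0, -1, -1]
  [ 0,  3, -1, -1, -1,  0]
  [ 0, -1,  2,  0, -1,  0]
  [ 0, -1,  0,  2,  0, -1]
  [-1, -1, -1,  0,  3,  0]
  [-1,  0,  0, -1,  0,  2]
Characteristic polynomial: det(λI − L) = λ(λ − 1)(λ² − 6λ + 7)(λ − 3)(λ − 4).
Roots: λ = 0; (λ − 1) = 0 ⇒ λ = 1; (λ² − 6λ + 7) = 0 ⇒ λ = 3 ± √2 ≈ 1.5858, 4.4142; (λ − 3) = 0 ⇒ λ = 3; (λ − 4) = 0 ⇒ λ = 4.
(Check: the roots sum (with multiplicity) to 14, matching trace L = Σdeg = 2·7 = 14.)
Laplacian eigenvalues (increasing order): [0.0, 1.0, 1.5858, 3.0, 4.0, 4.4142]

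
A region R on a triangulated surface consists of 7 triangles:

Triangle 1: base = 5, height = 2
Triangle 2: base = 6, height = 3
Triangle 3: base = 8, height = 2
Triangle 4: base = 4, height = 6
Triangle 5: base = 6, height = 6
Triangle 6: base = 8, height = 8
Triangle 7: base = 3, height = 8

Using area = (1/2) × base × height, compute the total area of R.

(1/2)×5×2 + (1/2)×6×3 + (1/2)×8×2 + (1/2)×4×6 + (1/2)×6×6 + (1/2)×8×8 + (1/2)×3×8 = 96.0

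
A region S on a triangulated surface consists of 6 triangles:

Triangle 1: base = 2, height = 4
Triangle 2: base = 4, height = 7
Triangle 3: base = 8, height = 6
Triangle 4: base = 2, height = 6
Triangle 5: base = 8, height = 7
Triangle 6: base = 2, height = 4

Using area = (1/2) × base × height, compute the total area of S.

(1/2)×2×4 + (1/2)×4×7 + (1/2)×8×6 + (1/2)×2×6 + (1/2)×8×7 + (1/2)×2×4 = 80.0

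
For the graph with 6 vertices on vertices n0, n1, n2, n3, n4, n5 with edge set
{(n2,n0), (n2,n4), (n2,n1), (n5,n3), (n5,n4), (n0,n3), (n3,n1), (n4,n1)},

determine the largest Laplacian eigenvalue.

Degrees: deg(n0) = 2, deg(n1) = 3, deg(n2) = 3, deg(n3) = 3, deg(n4) = 3, deg(n5) = 2.
L = D − A with rows/columns ordered (n0, n1, n2, n3, n4, n5):
  [ 2,  0, -1, -1,  0,  0]
  [ 0,  3, -1, -1, -1,  0]
  [-1, -1,  3,  0, -1,  0]
  [-1, -1,  0,  3,  0, -1]
  [ 0, -1, -1,  0,  3, -1]
  [ 0,  0,  0, -1, -1,  2]
Characteristic polynomial: det(λI − L) = λ(λ² − 6λ + 7)(λ − 2)(λ − 3)(λ − 5).
Roots: λ = 0; (λ² − 6λ + 7) = 0 ⇒ λ = 3 ± √2 ≈ 1.5858, 4.4142; (λ − 2) = 0 ⇒ λ = 2; (λ − 3) = 0 ⇒ λ = 3; (λ − 5) = 0 ⇒ λ = 5.
(Check: the roots sum (with multiplicity) to 16, matching trace L = Σdeg = 2·8 = 16.)
Laplacian eigenvalues: [0.0, 1.5858, 2.0, 3.0, 4.4142, 5.0]. Largest eigenvalue (spectral radius) = 5.0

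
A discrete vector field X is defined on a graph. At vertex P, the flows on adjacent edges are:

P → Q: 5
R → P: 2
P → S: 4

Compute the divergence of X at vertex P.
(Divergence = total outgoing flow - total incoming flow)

Divergence = sum of outgoing flows = 5 + (-2) + 4 = 7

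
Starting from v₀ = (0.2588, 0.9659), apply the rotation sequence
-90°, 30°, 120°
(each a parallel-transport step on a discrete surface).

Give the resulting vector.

Total rotation: (-90°) + 30° + 120° = 60°. Final vector: (-0.7071, 0.7071)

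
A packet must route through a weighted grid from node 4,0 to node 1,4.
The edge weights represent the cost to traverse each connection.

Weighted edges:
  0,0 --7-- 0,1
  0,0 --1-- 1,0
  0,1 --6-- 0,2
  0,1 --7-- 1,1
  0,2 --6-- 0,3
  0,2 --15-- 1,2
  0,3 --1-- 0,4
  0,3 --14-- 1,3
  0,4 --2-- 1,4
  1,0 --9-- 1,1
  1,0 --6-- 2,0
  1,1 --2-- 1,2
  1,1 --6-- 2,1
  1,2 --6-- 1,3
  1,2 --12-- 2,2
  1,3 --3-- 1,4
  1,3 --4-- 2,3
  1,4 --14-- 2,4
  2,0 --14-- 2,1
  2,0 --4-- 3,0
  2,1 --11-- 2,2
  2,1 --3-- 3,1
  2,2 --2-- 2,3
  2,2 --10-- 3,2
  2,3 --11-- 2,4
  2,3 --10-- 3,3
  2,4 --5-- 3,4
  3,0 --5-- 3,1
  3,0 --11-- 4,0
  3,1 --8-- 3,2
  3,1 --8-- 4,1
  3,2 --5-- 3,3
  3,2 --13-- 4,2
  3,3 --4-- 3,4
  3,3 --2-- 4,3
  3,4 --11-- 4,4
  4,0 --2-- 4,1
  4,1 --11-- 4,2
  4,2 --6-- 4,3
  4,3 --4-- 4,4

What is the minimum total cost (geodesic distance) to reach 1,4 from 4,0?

Shortest path: 4,0 → 4,1 → 3,1 → 2,1 → 1,1 → 1,2 → 1,3 → 1,4, total weight = 30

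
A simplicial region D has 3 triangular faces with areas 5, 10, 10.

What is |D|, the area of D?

5 + 10 + 10 = 25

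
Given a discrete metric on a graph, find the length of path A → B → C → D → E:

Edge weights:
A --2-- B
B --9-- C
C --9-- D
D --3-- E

Arc length = 2 + 9 + 9 + 3 = 23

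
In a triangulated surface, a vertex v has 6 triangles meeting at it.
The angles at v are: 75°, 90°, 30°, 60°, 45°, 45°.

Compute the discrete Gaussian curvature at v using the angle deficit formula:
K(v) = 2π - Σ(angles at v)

Sum of angles = 345°. K = 360° - 345° = 15°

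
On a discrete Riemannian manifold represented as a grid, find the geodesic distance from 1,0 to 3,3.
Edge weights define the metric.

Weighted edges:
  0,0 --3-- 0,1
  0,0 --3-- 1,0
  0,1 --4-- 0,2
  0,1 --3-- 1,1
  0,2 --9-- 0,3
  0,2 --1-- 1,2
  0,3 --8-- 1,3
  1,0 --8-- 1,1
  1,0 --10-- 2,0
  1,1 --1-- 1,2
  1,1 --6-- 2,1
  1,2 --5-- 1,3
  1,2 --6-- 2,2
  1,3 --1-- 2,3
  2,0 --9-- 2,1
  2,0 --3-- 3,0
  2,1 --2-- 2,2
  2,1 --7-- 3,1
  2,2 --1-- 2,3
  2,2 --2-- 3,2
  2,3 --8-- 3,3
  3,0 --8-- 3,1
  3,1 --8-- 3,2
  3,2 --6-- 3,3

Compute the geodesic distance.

Shortest path: 1,0 → 1,1 → 1,2 → 1,3 → 2,3 → 3,3, total weight = 23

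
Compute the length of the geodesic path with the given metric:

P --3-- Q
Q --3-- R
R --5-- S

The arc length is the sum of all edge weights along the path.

Arc length = 3 + 3 + 5 = 11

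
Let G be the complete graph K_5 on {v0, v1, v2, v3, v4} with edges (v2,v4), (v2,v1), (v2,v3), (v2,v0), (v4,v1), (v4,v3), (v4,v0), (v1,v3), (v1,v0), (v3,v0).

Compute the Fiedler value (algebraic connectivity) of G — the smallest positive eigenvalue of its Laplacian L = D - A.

For the complete graph K_n, L = nI − J (J = all-ones matrix). J has eigenvalues n (once, eigenvector 𝟙) and 0 (multiplicity n−1), so L has eigenvalues 0 (once) and n (multiplicity n−1). Here n = 5: eigenvalue 0 once and 5 with multiplicity 4.
Laplacian eigenvalues: [0.0, 5.0, 5.0, 5.0, 5.0]. Algebraic connectivity (smallest non-zero eigenvalue) = 5.0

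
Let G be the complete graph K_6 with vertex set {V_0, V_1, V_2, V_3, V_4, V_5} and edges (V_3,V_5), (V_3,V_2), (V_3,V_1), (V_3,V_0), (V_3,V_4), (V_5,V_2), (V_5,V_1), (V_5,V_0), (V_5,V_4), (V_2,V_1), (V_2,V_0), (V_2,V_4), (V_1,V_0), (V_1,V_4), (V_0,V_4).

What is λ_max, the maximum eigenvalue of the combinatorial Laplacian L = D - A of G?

For the complete graph K_n, L = nI − J (J = all-ones matrix). J has eigenvalues n (once, eigenvector 𝟙) and 0 (multiplicity n−1), so L has eigenvalues 0 (once) and n (multiplicity n−1). Here n = 6: eigenvalue 0 once and 6 with multiplicity 5.
Laplacian eigenvalues: [0.0, 6.0, 6.0, 6.0, 6.0, 6.0]. Largest eigenvalue (spectral radius) = 6.0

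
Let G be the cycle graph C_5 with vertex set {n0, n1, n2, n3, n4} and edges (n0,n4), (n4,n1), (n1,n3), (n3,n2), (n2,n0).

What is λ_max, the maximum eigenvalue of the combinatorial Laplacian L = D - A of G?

The cycle graph C_n has Laplacian eigenvalues λ_k = 2 − 2cos(2πk/n), k = 0, 1, …, n−1. Here n = 5:
k=0: 2 − 2cos(0) = 0.0; k=1: 2 − 2cos(2π/5) = 1.382; k=2: 2 − 2cos(4π/5) = 3.618; k=3: 2 − 2cos(6π/5) = 3.618; k=4: 2 − 2cos(8π/5) = 1.382.
Laplacian eigenvalues: [0.0, 1.382, 1.382, 3.618, 3.618]. Largest eigenvalue (spectral radius) = 3.618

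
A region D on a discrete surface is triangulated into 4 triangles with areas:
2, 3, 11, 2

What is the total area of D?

2 + 3 + 11 + 2 = 18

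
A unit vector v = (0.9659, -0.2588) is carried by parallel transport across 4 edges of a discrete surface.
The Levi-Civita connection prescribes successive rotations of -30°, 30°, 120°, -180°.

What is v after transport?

Total rotation: (-30°) + 30° + 120° + (-180°) = -60°. Final vector: (0.2588, -0.9659)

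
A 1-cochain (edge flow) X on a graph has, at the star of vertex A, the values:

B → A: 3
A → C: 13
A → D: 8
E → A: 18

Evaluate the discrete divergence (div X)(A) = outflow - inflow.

Divergence = sum of outgoing flows = (-3) + 13 + 8 + (-18) = 0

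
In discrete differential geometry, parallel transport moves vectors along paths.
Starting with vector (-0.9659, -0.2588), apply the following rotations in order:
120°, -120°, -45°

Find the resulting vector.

Total rotation: 120° + (-120°) + (-45°) = -45°. Final vector: (-0.8660, 0.5000)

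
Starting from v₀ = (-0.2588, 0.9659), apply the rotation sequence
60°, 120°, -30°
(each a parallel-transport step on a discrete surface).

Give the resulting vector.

Total rotation: 60° + 120° + (-30°) = 150°. Final vector: (-0.2588, -0.9659)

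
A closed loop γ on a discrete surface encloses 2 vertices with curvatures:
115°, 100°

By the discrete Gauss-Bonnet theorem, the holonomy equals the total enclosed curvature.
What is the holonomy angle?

Holonomy = total enclosed curvature = 115° + 100° = 215°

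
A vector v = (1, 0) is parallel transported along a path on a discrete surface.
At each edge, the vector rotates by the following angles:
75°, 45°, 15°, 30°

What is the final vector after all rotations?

Total rotation: 75° + 45° + 15° + 30° = 165°. Final vector: (-0.9659, 0.2588)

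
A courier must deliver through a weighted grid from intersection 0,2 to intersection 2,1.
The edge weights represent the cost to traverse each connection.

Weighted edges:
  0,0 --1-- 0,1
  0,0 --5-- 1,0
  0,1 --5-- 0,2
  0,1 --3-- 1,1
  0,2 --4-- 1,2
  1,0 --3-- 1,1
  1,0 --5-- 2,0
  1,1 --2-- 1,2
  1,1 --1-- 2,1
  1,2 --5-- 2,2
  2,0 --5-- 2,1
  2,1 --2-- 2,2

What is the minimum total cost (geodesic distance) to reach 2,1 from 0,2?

Shortest path: 0,2 → 1,2 → 1,1 → 2,1, total weight = 7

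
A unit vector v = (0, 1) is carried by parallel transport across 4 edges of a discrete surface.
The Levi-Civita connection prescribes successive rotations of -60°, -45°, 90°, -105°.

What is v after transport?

Total rotation: (-60°) + (-45°) + 90° + (-105°) = -120°. Final vector: (0.8660, -0.5000)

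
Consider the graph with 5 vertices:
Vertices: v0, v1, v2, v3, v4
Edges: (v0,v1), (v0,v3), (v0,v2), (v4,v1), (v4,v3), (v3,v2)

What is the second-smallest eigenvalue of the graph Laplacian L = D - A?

Degrees: deg(v0) = 3, deg(v1) = 2, deg(v2) = 2, deg(v3) = 3, deg(v4) = 2.
L = D − A with rows/columns ordered (v0, v1, v2, v3, v4):
  [ 3, -1, -1, -1,  0]
  [-1,  2,  0,  0, -1]
  [-1,  0,  2, -1,  0]
  [-1,  0, -1,  3, -1]
  [ 0, -1,  0, -1,  2]
Characteristic polynomial: det(λI − L) = λ(λ² − 5λ + 5)(λ² − 7λ + 11).
Roots: λ = 0; (λ² − 5λ + 5) = 0 ⇒ λ = (5 ± √5)/2 ≈ 1.382, 3.618; (λ² − 7λ + 11) = 0 ⇒ λ = (7 ± √5)/2 ≈ 2.382, 4.618.
(Check: the roots sum (with multiplicity) to 12, matching trace L = Σdeg = 2·6 = 12.)
Laplacian eigenvalues: [0.0, 1.382, 2.382, 3.618, 4.618]. Algebraic connectivity (smallest non-zero eigenvalue) = 1.382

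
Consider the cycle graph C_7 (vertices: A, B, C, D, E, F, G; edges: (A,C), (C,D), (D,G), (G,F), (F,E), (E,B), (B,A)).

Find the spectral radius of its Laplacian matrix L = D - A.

The cycle graph C_n has Laplacian eigenvalues λ_k = 2 − 2cos(2πk/n), k = 0, 1, …, n−1. Here n = 7:
k=0: 2 − 2cos(0) = 0.0; k=1: 2 − 2cos(2π/7) = 0.753; k=2: 2 − 2cos(4π/7) = 2.445; k=3: 2 − 2cos(6π/7) = 3.8019; k=4: 2 − 2cos(8π/7) = 3.8019; k=5: 2 − 2cos(10π/7) = 2.445; k=6: 2 − 2cos(12π/7) = 0.753.
Laplacian eigenvalues: [0.0, 0.753, 0.753, 2.445, 2.445, 3.8019, 3.8019]. Largest eigenvalue (spectral radius) = 3.8019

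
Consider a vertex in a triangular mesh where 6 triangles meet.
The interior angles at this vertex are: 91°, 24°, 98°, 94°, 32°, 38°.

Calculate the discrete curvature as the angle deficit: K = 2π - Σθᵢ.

Sum of angles = 377°. K = 360° - 377° = -17° = -17π/180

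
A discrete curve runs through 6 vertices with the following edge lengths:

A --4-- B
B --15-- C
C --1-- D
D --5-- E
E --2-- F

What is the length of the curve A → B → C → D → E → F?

Arc length = 4 + 15 + 1 + 5 + 2 = 27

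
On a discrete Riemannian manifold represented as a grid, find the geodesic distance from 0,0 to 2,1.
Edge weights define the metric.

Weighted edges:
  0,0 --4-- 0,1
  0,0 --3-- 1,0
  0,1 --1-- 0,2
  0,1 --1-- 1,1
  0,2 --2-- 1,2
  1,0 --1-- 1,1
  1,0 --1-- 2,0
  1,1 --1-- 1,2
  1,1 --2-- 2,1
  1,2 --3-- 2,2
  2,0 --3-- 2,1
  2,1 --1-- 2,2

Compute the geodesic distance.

Shortest path: 0,0 → 1,0 → 1,1 → 2,1, total weight = 6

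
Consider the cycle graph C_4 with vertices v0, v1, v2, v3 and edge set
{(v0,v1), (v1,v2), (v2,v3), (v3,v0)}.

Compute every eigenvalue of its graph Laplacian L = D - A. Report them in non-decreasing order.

The cycle graph C_n has Laplacian eigenvalues λ_k = 2 − 2cos(2πk/n), k = 0, 1, …, n−1. Here n = 4:
k=0: 2 − 2cos(0) = 0.0; k=1: 2 − 2cos(π/2) = 2.0; k=2: 2 − 2cos(π) = 4.0; k=3: 2 − 2cos(3π/2) = 2.0.
Laplacian eigenvalues (increasing order): [0.0, 2.0, 2.0, 4.0]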